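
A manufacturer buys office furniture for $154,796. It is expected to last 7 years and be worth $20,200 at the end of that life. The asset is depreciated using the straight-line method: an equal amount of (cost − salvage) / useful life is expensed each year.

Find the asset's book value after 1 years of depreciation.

Depreciable base = $154,796 − $20,200 = $134,596.
Annual expense = $134,596 / 7 = $19,228.
End of year 1: book value $135,568.

$135,568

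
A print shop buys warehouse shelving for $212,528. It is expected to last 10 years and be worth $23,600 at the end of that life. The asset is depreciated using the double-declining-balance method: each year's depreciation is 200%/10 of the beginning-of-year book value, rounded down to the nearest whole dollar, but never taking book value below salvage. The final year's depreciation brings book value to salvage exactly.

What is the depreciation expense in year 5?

Depreciable base = $212,528 − $23,600 = $188,928.
Year 1: ⌊$212,528 × 200%/10⌋ = $42,505. Book value $170,023.
Year 2: ⌊$170,023 × 200%/10⌋ = $34,004. Book value $136,019.
Year 3: ⌊$136,019 × 200%/10⌋ = $27,203. Book value $108,816.
Year 4: ⌊$108,816 × 200%/10⌋ = $21,763. Book value $87,053.
Year 5: ⌊$87,053 × 200%/10⌋ = $17,410. Book value $69,643.

$17,410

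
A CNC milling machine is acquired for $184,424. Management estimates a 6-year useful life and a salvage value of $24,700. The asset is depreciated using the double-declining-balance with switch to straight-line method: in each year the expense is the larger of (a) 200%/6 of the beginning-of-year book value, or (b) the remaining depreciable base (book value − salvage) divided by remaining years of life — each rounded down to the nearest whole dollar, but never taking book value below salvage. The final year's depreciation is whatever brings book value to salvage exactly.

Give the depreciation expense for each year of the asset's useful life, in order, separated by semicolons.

Depreciable base = $184,424 − $24,700 = $159,724.
Year 1: DB = ⌊$184,424 × 200%/6⌋ = $61,474; SL = ⌊$159,724/6⌋ = $26,620 → take DB $61,474. Book value $122,950.
Year 2: DB = ⌊$122,950 × 200%/6⌋ = $40,983; SL = ⌊$98,250/5⌋ = $19,650 → take DB $40,983. Book value $81,967.
Year 3: DB = ⌊$81,967 × 200%/6⌋ = $27,322; SL = ⌊$57,267/4⌋ = $14,316 → take DB $27,322. Book value $54,645.
Year 4: DB = ⌊$54,645 × 200%/6⌋ = $18,215; SL = ⌊$29,945/3⌋ = $9,981 → take DB $18,215. Book value $36,430.
Year 5: DB = ⌊$36,430 × 200%/6⌋ = $12,143; SL = ⌊$11,730/2⌋ = $5,865 → take DB $12,143, capped at $11,730. Book value $24,700.
Year 6 (final): $24,700 − $24,700 = $0. Book value $24,700.

$61,474; $40,983; $27,322; $18,215; $11,730; $0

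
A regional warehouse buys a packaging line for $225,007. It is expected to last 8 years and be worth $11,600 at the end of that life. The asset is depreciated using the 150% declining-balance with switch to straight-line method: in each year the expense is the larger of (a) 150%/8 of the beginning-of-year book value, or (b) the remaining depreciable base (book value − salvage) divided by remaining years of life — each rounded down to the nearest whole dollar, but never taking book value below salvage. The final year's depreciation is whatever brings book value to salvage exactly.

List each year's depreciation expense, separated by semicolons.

$42,188; $34,278; $27,851; $22,629; $21,615; $21,615; $21,615; $21,616

Depreciable base = $225,007 − $11,600 = $213,407.
Year 1: DB = ⌊$225,007 × 150%/8⌋ = $42,188; SL = ⌊$213,407/8⌋ = $26,675 → take DB $42,188. Book value $182,819.
Year 2: DB = ⌊$182,819 × 150%/8⌋ = $34,278; SL = ⌊$171,219/7⌋ = $24,459 → take DB $34,278. Book value $148,541.
Year 3: DB = ⌊$148,541 × 150%/8⌋ = $27,851; SL = ⌊$136,941/6⌋ = $22,823 → take DB $27,851. Book value $120,690.
Year 4: DB = ⌊$120,690 × 150%/8⌋ = $22,629; SL = ⌊$109,090/5⌋ = $21,818 → take DB $22,629. Book value $98,061.
Year 5: DB = ⌊$98,061 × 150%/8⌋ = $18,386; SL = ⌊$86,461/4⌋ = $21,615 → take SL $21,615. Book value $76,446.
Year 6: DB = ⌊$76,446 × 150%/8⌋ = $14,333; SL = ⌊$64,846/3⌋ = $21,615 → take SL $21,615. Book value $54,831.
Year 7: DB = ⌊$54,831 × 150%/8⌋ = $10,280; SL = ⌊$43,231/2⌋ = $21,615 → take SL $21,615. Book value $33,216.
Year 8 (final): $33,216 − $11,600 = $21,616. Book value $11,600.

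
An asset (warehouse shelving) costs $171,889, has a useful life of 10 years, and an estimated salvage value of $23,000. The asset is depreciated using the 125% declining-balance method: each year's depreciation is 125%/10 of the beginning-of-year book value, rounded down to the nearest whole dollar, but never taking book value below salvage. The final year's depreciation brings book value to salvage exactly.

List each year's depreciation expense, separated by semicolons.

$21,486; $18,800; $16,450; $14,394; $12,594; $11,020; $9,643; $8,437; $7,383; $28,682

Depreciable base = $171,889 − $23,000 = $148,889.
Year 1: ⌊$171,889 × 125%/10⌋ = $21,486. Book value $150,403.
Year 2: ⌊$150,403 × 125%/10⌋ = $18,800. Book value $131,603.
Year 3: ⌊$131,603 × 125%/10⌋ = $16,450. Book value $115,153.
Year 4: ⌊$115,153 × 125%/10⌋ = $14,394. Book value $100,759.
Year 5: ⌊$100,759 × 125%/10⌋ = $12,594. Book value $88,165.
Year 6: ⌊$88,165 × 125%/10⌋ = $11,020. Book value $77,145.
Year 7: ⌊$77,145 × 125%/10⌋ = $9,643. Book value $67,502.
Year 8: ⌊$67,502 × 125%/10⌋ = $8,437. Book value $59,065.
Year 9: ⌊$59,065 × 125%/10⌋ = $7,383. Book value $51,682.
Year 10 (final): $51,682 − $23,000 = $28,682. Book value $23,000.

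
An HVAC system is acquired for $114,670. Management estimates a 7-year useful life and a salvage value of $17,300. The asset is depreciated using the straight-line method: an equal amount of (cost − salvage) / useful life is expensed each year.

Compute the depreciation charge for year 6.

$13,910

Depreciable base = $114,670 − $17,300 = $97,370.
Annual expense = $97,370 / 7 = $13,910.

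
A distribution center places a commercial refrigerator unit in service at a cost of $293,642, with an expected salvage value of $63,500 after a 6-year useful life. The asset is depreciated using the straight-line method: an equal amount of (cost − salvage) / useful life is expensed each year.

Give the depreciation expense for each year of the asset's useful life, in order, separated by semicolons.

$38,357; $38,357; $38,357; $38,357; $38,357; $38,357

Depreciable base = $293,642 − $63,500 = $230,142.
Annual expense = $230,142 / 6 = $38,357.
End of year 1: book value $255,285.
End of year 2: book value $216,928.
End of year 3: book value $178,571.
End of year 4: book value $140,214.
End of year 5: book value $101,857.
End of year 6: book value $63,500.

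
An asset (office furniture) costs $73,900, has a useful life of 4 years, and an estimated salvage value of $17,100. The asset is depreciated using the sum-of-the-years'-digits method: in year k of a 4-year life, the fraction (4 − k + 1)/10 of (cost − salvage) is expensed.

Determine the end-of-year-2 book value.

$34,140

Depreciable base = $73,900 − $17,100 = $56,800.
Sum of the years' digits = 4+3+2+1 = 10.
Year 1: $56,800 × 4/10 = $22,720. Book value $51,180.
Year 2: $56,800 × 3/10 = $17,040. Book value $34,140.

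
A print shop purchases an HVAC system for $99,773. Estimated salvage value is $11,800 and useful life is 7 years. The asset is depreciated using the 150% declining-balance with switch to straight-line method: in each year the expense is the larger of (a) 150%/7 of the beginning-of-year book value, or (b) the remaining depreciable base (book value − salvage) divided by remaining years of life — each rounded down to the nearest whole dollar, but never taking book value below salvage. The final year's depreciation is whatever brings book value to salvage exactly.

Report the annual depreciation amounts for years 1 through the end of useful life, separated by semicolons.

$21,379; $16,798; $13,199; $10,370; $8,742; $8,742; $8,743

Depreciable base = $99,773 − $11,800 = $87,973.
Year 1: DB = ⌊$99,773 × 150%/7⌋ = $21,379; SL = ⌊$87,973/7⌋ = $12,567 → take DB $21,379. Book value $78,394.
Year 2: DB = ⌊$78,394 × 150%/7⌋ = $16,798; SL = ⌊$66,594/6⌋ = $11,099 → take DB $16,798. Book value $61,596.
Year 3: DB = ⌊$61,596 × 150%/7⌋ = $13,199; SL = ⌊$49,796/5⌋ = $9,959 → take DB $13,199. Book value $48,397.
Year 4: DB = ⌊$48,397 × 150%/7⌋ = $10,370; SL = ⌊$36,597/4⌋ = $9,149 → take DB $10,370. Book value $38,027.
Year 5: DB = ⌊$38,027 × 150%/7⌋ = $8,148; SL = ⌊$26,227/3⌋ = $8,742 → take SL $8,742. Book value $29,285.
Year 6: DB = ⌊$29,285 × 150%/7⌋ = $6,275; SL = ⌊$17,485/2⌋ = $8,742 → take SL $8,742. Book value $20,543.
Year 7 (final): $20,543 − $11,800 = $8,743. Book value $11,800.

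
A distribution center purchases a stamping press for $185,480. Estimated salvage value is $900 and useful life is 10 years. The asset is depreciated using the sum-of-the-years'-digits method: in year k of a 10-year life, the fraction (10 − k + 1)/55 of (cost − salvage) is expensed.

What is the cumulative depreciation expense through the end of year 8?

$174,512

Depreciable base = $185,480 − $900 = $184,580.
Sum of the years' digits = 10+9+8+7+6+5+4+3+2+1 = 55.
Year 1: $184,580 × 10/55 = $33,560. Book value $151,920.
Year 2: $184,580 × 9/55 = $30,204. Book value $121,716.
Year 3: $184,580 × 8/55 = $26,848. Book value $94,868.
Year 4: $184,580 × 7/55 = $23,492. Book value $71,376.
Year 5: $184,580 × 6/55 = $20,136. Book value $51,240.
Year 6: $184,580 × 5/55 = $16,780. Book value $34,460.
Year 7: $184,580 × 4/55 = $13,424. Book value $21,036.
Year 8: $184,580 × 3/55 = $10,068. Book value $10,968.
Accumulated through year 8 = $185,480 − $10,968 = $174,512.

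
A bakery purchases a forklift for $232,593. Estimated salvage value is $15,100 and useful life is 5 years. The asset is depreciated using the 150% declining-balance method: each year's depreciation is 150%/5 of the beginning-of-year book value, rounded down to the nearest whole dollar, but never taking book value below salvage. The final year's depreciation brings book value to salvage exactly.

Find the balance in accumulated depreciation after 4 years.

Depreciable base = $232,593 − $15,100 = $217,493.
Year 1: ⌊$232,593 × 150%/5⌋ = $69,777. Book value $162,816.
Year 2: ⌊$162,816 × 150%/5⌋ = $48,844. Book value $113,972.
Year 3: ⌊$113,972 × 150%/5⌋ = $34,191. Book value $79,781.
Year 4: ⌊$79,781 × 150%/5⌋ = $23,934. Book value $55,847.
Accumulated through year 4 = $232,593 − $55,847 = $176,746.

$176,746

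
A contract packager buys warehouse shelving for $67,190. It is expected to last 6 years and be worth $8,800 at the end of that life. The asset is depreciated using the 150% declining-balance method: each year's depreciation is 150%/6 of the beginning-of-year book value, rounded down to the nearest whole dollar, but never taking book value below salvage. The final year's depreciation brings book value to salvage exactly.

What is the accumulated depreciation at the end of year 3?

$38,843

Depreciable base = $67,190 − $8,800 = $58,390.
Year 1: ⌊$67,190 × 150%/6⌋ = $16,797. Book value $50,393.
Year 2: ⌊$50,393 × 150%/6⌋ = $12,598. Book value $37,795.
Year 3: ⌊$37,795 × 150%/6⌋ = $9,448. Book value $28,347.
Accumulated through year 3 = $67,190 − $28,347 = $38,843.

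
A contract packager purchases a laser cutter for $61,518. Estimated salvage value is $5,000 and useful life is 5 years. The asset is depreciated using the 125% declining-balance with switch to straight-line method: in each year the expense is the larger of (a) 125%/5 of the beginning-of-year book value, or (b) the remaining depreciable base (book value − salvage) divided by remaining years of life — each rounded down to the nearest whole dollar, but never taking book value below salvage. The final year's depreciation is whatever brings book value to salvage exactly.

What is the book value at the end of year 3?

Depreciable base = $61,518 − $5,000 = $56,518.
Year 1: DB = ⌊$61,518 × 125%/5⌋ = $15,379; SL = ⌊$56,518/5⌋ = $11,303 → take DB $15,379. Book value $46,139.
Year 2: DB = ⌊$46,139 × 125%/5⌋ = $11,534; SL = ⌊$41,139/4⌋ = $10,284 → take DB $11,534. Book value $34,605.
Year 3: DB = ⌊$34,605 × 125%/5⌋ = $8,651; SL = ⌊$29,605/3⌋ = $9,868 → take SL $9,868. Book value $24,737.

$24,737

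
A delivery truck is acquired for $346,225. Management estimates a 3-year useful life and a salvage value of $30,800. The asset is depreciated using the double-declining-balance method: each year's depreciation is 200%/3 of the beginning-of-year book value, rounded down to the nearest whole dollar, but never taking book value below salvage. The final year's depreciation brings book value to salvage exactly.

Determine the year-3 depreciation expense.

Depreciable base = $346,225 − $30,800 = $315,425.
Year 1: ⌊$346,225 × 200%/3⌋ = $230,816. Book value $115,409.
Year 2: ⌊$115,409 × 200%/3⌋ = $76,939. Book value $38,470.
Year 3 (final): $38,470 − $30,800 = $7,670. Book value $30,800.

$7,670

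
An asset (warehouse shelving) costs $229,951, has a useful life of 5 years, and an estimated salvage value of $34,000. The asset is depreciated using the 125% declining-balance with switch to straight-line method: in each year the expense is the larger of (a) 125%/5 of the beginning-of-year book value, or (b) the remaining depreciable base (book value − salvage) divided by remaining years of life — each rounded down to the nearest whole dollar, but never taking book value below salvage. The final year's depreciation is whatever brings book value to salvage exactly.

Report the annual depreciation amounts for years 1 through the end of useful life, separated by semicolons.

Depreciable base = $229,951 − $34,000 = $195,951.
Year 1: DB = ⌊$229,951 × 125%/5⌋ = $57,487; SL = ⌊$195,951/5⌋ = $39,190 → take DB $57,487. Book value $172,464.
Year 2: DB = ⌊$172,464 × 125%/5⌋ = $43,116; SL = ⌊$138,464/4⌋ = $34,616 → take DB $43,116. Book value $129,348.
Year 3: DB = ⌊$129,348 × 125%/5⌋ = $32,337; SL = ⌊$95,348/3⌋ = $31,782 → take DB $32,337. Book value $97,011.
Year 4: DB = ⌊$97,011 × 125%/5⌋ = $24,252; SL = ⌊$63,011/2⌋ = $31,505 → take SL $31,505. Book value $65,506.
Year 5 (final): $65,506 − $34,000 = $31,506. Book value $34,000.

$57,487; $43,116; $32,337; $31,505; $31,506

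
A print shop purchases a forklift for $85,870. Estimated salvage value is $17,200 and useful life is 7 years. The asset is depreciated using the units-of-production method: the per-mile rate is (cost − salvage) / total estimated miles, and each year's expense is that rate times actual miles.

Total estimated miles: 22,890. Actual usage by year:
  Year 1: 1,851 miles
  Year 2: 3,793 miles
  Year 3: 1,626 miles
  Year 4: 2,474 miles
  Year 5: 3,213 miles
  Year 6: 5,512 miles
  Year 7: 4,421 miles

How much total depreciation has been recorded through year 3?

$21,810

Depreciable base = $85,870 − $17,200 = $68,670.
Rate = $68,670 / 22,890 miles = $3 per mile.
Year 1: 1,851 × $3 = $5,553. Book value $80,317.
Year 2: 3,793 × $3 = $11,379. Book value $68,938.
Year 3: 1,626 × $3 = $4,878. Book value $64,060.
Accumulated through year 3 = $85,870 − $64,060 = $21,810.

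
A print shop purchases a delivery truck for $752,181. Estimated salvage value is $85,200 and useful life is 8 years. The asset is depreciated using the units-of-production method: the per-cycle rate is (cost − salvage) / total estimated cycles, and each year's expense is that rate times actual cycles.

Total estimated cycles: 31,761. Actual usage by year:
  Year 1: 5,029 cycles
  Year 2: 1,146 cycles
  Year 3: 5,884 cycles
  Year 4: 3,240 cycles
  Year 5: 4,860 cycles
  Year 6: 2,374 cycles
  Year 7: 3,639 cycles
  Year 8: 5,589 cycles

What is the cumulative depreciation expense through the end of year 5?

$423,339

Depreciable base = $752,181 − $85,200 = $666,981.
Rate = $666,981 / 31,761 cycles = $21 per cycle.
Year 1: 5,029 × $21 = $105,609. Book value $646,572.
Year 2: 1,146 × $21 = $24,066. Book value $622,506.
Year 3: 5,884 × $21 = $123,564. Book value $498,942.
Year 4: 3,240 × $21 = $68,040. Book value $430,902.
Year 5: 4,860 × $21 = $102,060. Book value $328,842.
Accumulated through year 5 = $752,181 − $328,842 = $423,339.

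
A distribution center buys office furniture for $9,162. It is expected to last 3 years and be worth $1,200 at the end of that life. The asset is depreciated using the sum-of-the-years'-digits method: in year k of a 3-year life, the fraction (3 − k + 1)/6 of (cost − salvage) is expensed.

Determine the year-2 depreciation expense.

$2,654

Depreciable base = $9,162 − $1,200 = $7,962.
Sum of the years' digits = 3+2+1 = 6.
Year 1: $7,962 × 3/6 = $3,981. Book value $5,181.
Year 2: $7,962 × 2/6 = $2,654. Book value $2,527.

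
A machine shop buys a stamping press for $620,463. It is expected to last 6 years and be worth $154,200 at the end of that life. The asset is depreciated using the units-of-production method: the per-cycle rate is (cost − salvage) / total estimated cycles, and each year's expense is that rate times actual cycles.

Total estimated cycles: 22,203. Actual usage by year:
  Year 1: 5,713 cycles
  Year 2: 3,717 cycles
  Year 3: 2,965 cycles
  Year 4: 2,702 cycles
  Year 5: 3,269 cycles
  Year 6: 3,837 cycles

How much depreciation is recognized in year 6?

Depreciable base = $620,463 − $154,200 = $466,263.
Rate = $466,263 / 22,203 cycles = $21 per cycle.
Year 1: 5,713 × $21 = $119,973. Book value $500,490.
Year 2: 3,717 × $21 = $78,057. Book value $422,433.
Year 3: 2,965 × $21 = $62,265. Book value $360,168.
Year 4: 2,702 × $21 = $56,742. Book value $303,426.
Year 5: 3,269 × $21 = $68,649. Book value $234,777.
Year 6: 3,837 × $21 = $80,577. Book value $154,200.

$80,577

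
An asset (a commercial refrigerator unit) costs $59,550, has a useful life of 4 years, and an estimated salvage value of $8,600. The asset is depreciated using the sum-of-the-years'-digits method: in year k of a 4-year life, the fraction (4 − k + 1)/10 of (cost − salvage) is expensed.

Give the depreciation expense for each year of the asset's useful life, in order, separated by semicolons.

$20,380; $15,285; $10,190; $5,095

Depreciable base = $59,550 − $8,600 = $50,950.
Sum of the years' digits = 4+3+2+1 = 10.
Year 1: $50,950 × 4/10 = $20,380. Book value $39,170.
Year 2: $50,950 × 3/10 = $15,285. Book value $23,885.
Year 3: $50,950 × 2/10 = $10,190. Book value $13,695.
Year 4: $50,950 × 1/10 = $5,095. Book value $8,600.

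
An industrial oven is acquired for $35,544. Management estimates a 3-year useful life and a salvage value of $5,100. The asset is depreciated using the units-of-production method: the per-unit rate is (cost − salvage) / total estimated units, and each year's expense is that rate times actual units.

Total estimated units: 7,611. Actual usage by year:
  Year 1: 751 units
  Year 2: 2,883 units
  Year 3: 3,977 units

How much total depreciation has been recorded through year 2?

$14,536

Depreciable base = $35,544 − $5,100 = $30,444.
Rate = $30,444 / 7,611 units = $4 per unit.
Year 1: 751 × $4 = $3,004. Book value $32,540.
Year 2: 2,883 × $4 = $11,532. Book value $21,008.
Accumulated through year 2 = $35,544 − $21,008 = $14,536.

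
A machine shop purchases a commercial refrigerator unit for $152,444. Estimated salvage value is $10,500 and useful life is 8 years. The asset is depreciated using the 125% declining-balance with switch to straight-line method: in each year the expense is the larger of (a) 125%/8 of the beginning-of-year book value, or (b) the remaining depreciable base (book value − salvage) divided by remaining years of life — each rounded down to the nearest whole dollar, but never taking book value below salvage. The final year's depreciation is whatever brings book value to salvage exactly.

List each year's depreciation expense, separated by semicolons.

$23,819; $20,097; $16,957; $16,214; $16,214; $16,214; $16,214; $16,215

Depreciable base = $152,444 − $10,500 = $141,944.
Year 1: DB = ⌊$152,444 × 125%/8⌋ = $23,819; SL = ⌊$141,944/8⌋ = $17,743 → take DB $23,819. Book value $128,625.
Year 2: DB = ⌊$128,625 × 125%/8⌋ = $20,097; SL = ⌊$118,125/7⌋ = $16,875 → take DB $20,097. Book value $108,528.
Year 3: DB = ⌊$108,528 × 125%/8⌋ = $16,957; SL = ⌊$98,028/6⌋ = $16,338 → take DB $16,957. Book value $91,571.
Year 4: DB = ⌊$91,571 × 125%/8⌋ = $14,307; SL = ⌊$81,071/5⌋ = $16,214 → take SL $16,214. Book value $75,357.
Year 5: DB = ⌊$75,357 × 125%/8⌋ = $11,774; SL = ⌊$64,857/4⌋ = $16,214 → take SL $16,214. Book value $59,143.
Year 6: DB = ⌊$59,143 × 125%/8⌋ = $9,241; SL = ⌊$48,643/3⌋ = $16,214 → take SL $16,214. Book value $42,929.
Year 7: DB = ⌊$42,929 × 125%/8⌋ = $6,707; SL = ⌊$32,429/2⌋ = $16,214 → take SL $16,214. Book value $26,715.
Year 8 (final): $26,715 − $10,500 = $16,215. Book value $10,500.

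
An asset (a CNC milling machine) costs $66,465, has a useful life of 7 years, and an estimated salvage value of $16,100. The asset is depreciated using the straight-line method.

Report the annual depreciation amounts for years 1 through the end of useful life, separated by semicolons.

$7,195; $7,195; $7,195; $7,195; $7,195; $7,195; $7,195

Depreciable base = $66,465 − $16,100 = $50,365.
Annual expense = $50,365 / 7 = $7,195.
End of year 1: book value $59,270.
End of year 2: book value $52,075.
End of year 3: book value $44,880.
End of year 4: book value $37,685.
End of year 5: book value $30,490.
End of year 6: book value $23,295.
End of year 7: book value $16,100.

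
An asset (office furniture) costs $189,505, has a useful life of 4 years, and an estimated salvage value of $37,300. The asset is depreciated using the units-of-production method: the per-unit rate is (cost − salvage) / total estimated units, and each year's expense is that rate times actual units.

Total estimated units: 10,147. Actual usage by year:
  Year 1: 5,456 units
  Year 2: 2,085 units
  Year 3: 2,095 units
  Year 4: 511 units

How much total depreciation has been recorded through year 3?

Depreciable base = $189,505 − $37,300 = $152,205.
Rate = $152,205 / 10,147 units = $15 per unit.
Year 1: 5,456 × $15 = $81,840. Book value $107,665.
Year 2: 2,085 × $15 = $31,275. Book value $76,390.
Year 3: 2,095 × $15 = $31,425. Book value $44,965.
Accumulated through year 3 = $189,505 − $44,965 = $144,540.

$144,540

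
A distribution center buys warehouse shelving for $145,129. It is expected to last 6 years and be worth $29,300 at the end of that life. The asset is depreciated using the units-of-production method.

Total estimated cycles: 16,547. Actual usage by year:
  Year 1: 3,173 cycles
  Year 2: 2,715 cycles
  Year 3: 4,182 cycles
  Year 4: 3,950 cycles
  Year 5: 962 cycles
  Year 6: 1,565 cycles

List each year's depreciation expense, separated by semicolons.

$22,211; $19,005; $29,274; $27,650; $6,734; $10,955

Depreciable base = $145,129 − $29,300 = $115,829.
Rate = $115,829 / 16,547 cycles = $7 per cycle.
Year 1: 3,173 × $7 = $22,211. Book value $122,918.
Year 2: 2,715 × $7 = $19,005. Book value $103,913.
Year 3: 4,182 × $7 = $29,274. Book value $74,639.
Year 4: 3,950 × $7 = $27,650. Book value $46,989.
Year 5: 962 × $7 = $6,734. Book value $40,255.
Year 6: 1,565 × $7 = $10,955. Book value $29,300.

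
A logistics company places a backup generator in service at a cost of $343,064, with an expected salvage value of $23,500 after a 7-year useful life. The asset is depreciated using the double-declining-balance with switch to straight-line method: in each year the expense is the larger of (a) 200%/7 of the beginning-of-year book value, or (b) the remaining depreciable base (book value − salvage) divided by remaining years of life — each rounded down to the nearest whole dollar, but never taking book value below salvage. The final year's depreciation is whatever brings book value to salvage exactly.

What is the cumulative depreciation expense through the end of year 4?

Depreciable base = $343,064 − $23,500 = $319,564.
Year 1: DB = ⌊$343,064 × 200%/7⌋ = $98,018; SL = ⌊$319,564/7⌋ = $45,652 → take DB $98,018. Book value $245,046.
Year 2: DB = ⌊$245,046 × 200%/7⌋ = $70,013; SL = ⌊$221,546/6⌋ = $36,924 → take DB $70,013. Book value $175,033.
Year 3: DB = ⌊$175,033 × 200%/7⌋ = $50,009; SL = ⌊$151,533/5⌋ = $30,306 → take DB $50,009. Book value $125,024.
Year 4: DB = ⌊$125,024 × 200%/7⌋ = $35,721; SL = ⌊$101,524/4⌋ = $25,381 → take DB $35,721. Book value $89,303.
Accumulated through year 4 = $343,064 − $89,303 = $253,761.

$253,761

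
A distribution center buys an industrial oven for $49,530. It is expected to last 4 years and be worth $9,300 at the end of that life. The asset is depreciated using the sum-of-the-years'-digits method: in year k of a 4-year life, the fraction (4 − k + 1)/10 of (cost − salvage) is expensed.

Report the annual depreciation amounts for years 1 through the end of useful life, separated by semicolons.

Depreciable base = $49,530 − $9,300 = $40,230.
Sum of the years' digits = 4+3+2+1 = 10.
Year 1: $40,230 × 4/10 = $16,092. Book value $33,438.
Year 2: $40,230 × 3/10 = $12,069. Book value $21,369.
Year 3: $40,230 × 2/10 = $8,046. Book value $13,323.
Year 4: $40,230 × 1/10 = $4,023. Book value $9,300.

$16,092; $12,069; $8,046; $4,023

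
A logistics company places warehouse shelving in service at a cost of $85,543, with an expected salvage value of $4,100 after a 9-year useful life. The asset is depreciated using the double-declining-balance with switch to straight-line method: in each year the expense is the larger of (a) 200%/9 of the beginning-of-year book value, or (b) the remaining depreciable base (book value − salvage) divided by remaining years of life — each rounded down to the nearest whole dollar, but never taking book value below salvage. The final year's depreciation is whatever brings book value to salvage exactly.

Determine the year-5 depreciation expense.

$6,956

Depreciable base = $85,543 − $4,100 = $81,443.
Year 1: DB = ⌊$85,543 × 200%/9⌋ = $19,009; SL = ⌊$81,443/9⌋ = $9,049 → take DB $19,009. Book value $66,534.
Year 2: DB = ⌊$66,534 × 200%/9⌋ = $14,785; SL = ⌊$62,434/8⌋ = $7,804 → take DB $14,785. Book value $51,749.
Year 3: DB = ⌊$51,749 × 200%/9⌋ = $11,499; SL = ⌊$47,649/7⌋ = $6,807 → take DB $11,499. Book value $40,250.
Year 4: DB = ⌊$40,250 × 200%/9⌋ = $8,944; SL = ⌊$36,150/6⌋ = $6,025 → take DB $8,944. Book value $31,306.
Year 5: DB = ⌊$31,306 × 200%/9⌋ = $6,956; SL = ⌊$27,206/5⌋ = $5,441 → take DB $6,956. Book value $24,350.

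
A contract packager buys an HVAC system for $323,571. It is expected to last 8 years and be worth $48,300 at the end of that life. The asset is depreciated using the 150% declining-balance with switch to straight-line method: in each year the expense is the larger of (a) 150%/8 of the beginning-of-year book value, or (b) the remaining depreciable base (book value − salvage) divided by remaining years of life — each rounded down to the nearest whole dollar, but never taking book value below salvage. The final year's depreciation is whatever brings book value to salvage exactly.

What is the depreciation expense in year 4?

Depreciable base = $323,571 − $48,300 = $275,271.
Year 1: DB = ⌊$323,571 × 150%/8⌋ = $60,669; SL = ⌊$275,271/8⌋ = $34,408 → take DB $60,669. Book value $262,902.
Year 2: DB = ⌊$262,902 × 150%/8⌋ = $49,294; SL = ⌊$214,602/7⌋ = $30,657 → take DB $49,294. Book value $213,608.
Year 3: DB = ⌊$213,608 × 150%/8⌋ = $40,051; SL = ⌊$165,308/6⌋ = $27,551 → take DB $40,051. Book value $173,557.
Year 4: DB = ⌊$173,557 × 150%/8⌋ = $32,541; SL = ⌊$125,257/5⌋ = $25,051 → take DB $32,541. Book value $141,016.

$32,541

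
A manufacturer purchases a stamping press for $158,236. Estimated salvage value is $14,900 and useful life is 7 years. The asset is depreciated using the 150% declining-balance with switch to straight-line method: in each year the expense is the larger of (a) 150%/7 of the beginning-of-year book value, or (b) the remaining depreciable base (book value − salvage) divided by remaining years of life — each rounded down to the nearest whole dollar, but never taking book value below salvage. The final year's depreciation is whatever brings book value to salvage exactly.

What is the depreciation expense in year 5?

Depreciable base = $158,236 − $14,900 = $143,336.
Year 1: DB = ⌊$158,236 × 150%/7⌋ = $33,907; SL = ⌊$143,336/7⌋ = $20,476 → take DB $33,907. Book value $124,329.
Year 2: DB = ⌊$124,329 × 150%/7⌋ = $26,641; SL = ⌊$109,429/6⌋ = $18,238 → take DB $26,641. Book value $97,688.
Year 3: DB = ⌊$97,688 × 150%/7⌋ = $20,933; SL = ⌊$82,788/5⌋ = $16,557 → take DB $20,933. Book value $76,755.
Year 4: DB = ⌊$76,755 × 150%/7⌋ = $16,447; SL = ⌊$61,855/4⌋ = $15,463 → take DB $16,447. Book value $60,308.
Year 5: DB = ⌊$60,308 × 150%/7⌋ = $12,923; SL = ⌊$45,408/3⌋ = $15,136 → take SL $15,136. Book value $45,172.

$15,136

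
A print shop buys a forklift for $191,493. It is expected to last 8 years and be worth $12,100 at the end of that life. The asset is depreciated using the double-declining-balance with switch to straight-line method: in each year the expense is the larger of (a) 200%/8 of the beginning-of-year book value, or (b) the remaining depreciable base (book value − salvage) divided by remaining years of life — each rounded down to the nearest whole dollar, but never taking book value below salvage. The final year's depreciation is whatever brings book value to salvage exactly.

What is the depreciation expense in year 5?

$15,147

Depreciable base = $191,493 − $12,100 = $179,393.
Year 1: DB = ⌊$191,493 × 200%/8⌋ = $47,873; SL = ⌊$179,393/8⌋ = $22,424 → take DB $47,873. Book value $143,620.
Year 2: DB = ⌊$143,620 × 200%/8⌋ = $35,905; SL = ⌊$131,520/7⌋ = $18,788 → take DB $35,905. Book value $107,715.
Year 3: DB = ⌊$107,715 × 200%/8⌋ = $26,928; SL = ⌊$95,615/6⌋ = $15,935 → take DB $26,928. Book value $80,787.
Year 4: DB = ⌊$80,787 × 200%/8⌋ = $20,196; SL = ⌊$68,687/5⌋ = $13,737 → take DB $20,196. Book value $60,591.
Year 5: DB = ⌊$60,591 × 200%/8⌋ = $15,147; SL = ⌊$48,491/4⌋ = $12,122 → take DB $15,147. Book value $45,444.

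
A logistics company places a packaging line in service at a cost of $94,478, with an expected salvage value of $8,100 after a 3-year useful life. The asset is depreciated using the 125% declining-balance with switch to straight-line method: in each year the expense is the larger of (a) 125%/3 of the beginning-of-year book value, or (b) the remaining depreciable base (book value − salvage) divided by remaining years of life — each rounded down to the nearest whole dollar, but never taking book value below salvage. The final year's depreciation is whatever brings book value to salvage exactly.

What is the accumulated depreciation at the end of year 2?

Depreciable base = $94,478 − $8,100 = $86,378.
Year 1: DB = ⌊$94,478 × 125%/3⌋ = $39,365; SL = ⌊$86,378/3⌋ = $28,792 → take DB $39,365. Book value $55,113.
Year 2: DB = ⌊$55,113 × 125%/3⌋ = $22,963; SL = ⌊$47,013/2⌋ = $23,506 → take SL $23,506. Book value $31,607.
Accumulated through year 2 = $94,478 − $31,607 = $62,871.

$62,871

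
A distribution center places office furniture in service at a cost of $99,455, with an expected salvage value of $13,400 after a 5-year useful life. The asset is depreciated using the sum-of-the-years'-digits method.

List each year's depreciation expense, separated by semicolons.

Depreciable base = $99,455 − $13,400 = $86,055.
Sum of the years' digits = 5+4+3+2+1 = 15.
Year 1: $86,055 × 5/15 = $28,685. Book value $70,770.
Year 2: $86,055 × 4/15 = $22,948. Book value $47,822.
Year 3: $86,055 × 3/15 = $17,211. Book value $30,611.
Year 4: $86,055 × 2/15 = $11,474. Book value $19,137.
Year 5: $86,055 × 1/15 = $5,737. Book value $13,400.

$28,685; $22,948; $17,211; $11,474; $5,737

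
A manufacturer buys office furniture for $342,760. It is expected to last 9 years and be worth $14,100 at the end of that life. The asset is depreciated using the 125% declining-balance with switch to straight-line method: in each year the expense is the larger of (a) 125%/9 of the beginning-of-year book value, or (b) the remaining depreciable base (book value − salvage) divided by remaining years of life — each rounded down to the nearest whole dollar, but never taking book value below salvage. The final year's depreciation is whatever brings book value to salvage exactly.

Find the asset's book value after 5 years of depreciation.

Depreciable base = $342,760 − $14,100 = $328,660.
Year 1: DB = ⌊$342,760 × 125%/9⌋ = $47,605; SL = ⌊$328,660/9⌋ = $36,517 → take DB $47,605. Book value $295,155.
Year 2: DB = ⌊$295,155 × 125%/9⌋ = $40,993; SL = ⌊$281,055/8⌋ = $35,131 → take DB $40,993. Book value $254,162.
Year 3: DB = ⌊$254,162 × 125%/9⌋ = $35,300; SL = ⌊$240,062/7⌋ = $34,294 → take DB $35,300. Book value $218,862.
Year 4: DB = ⌊$218,862 × 125%/9⌋ = $30,397; SL = ⌊$204,762/6⌋ = $34,127 → take SL $34,127. Book value $184,735.
Year 5: DB = ⌊$184,735 × 125%/9⌋ = $25,657; SL = ⌊$170,635/5⌋ = $34,127 → take SL $34,127. Book value $150,608.

$150,608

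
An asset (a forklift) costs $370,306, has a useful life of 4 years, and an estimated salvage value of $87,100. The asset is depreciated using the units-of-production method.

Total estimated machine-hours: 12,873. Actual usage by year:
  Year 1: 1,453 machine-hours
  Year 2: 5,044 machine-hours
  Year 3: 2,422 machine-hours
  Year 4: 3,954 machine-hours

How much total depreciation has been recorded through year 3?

Depreciable base = $370,306 − $87,100 = $283,206.
Rate = $283,206 / 12,873 machine-hours = $22 per machine-hour.
Year 1: 1,453 × $22 = $31,966. Book value $338,340.
Year 2: 5,044 × $22 = $110,968. Book value $227,372.
Year 3: 2,422 × $22 = $53,284. Book value $174,088.
Accumulated through year 3 = $370,306 − $174,088 = $196,218.

$196,218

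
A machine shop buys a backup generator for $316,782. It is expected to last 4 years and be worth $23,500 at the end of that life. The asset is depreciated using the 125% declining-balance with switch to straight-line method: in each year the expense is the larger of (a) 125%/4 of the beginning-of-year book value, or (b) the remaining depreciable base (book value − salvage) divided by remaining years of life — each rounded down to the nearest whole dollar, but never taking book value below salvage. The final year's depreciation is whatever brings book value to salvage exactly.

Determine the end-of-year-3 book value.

Depreciable base = $316,782 − $23,500 = $293,282.
Year 1: DB = ⌊$316,782 × 125%/4⌋ = $98,994; SL = ⌊$293,282/4⌋ = $73,320 → take DB $98,994. Book value $217,788.
Year 2: DB = ⌊$217,788 × 125%/4⌋ = $68,058; SL = ⌊$194,288/3⌋ = $64,762 → take DB $68,058. Book value $149,730.
Year 3: DB = ⌊$149,730 × 125%/4⌋ = $46,790; SL = ⌊$126,230/2⌋ = $63,115 → take SL $63,115. Book value $86,615.

$86,615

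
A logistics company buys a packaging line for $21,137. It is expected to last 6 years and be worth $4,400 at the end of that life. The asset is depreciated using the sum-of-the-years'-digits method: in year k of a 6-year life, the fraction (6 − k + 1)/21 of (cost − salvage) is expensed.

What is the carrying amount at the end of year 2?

Depreciable base = $21,137 − $4,400 = $16,737.
Sum of the years' digits = 6+5+4+3+2+1 = 21.
Year 1: $16,737 × 6/21 = $4,782. Book value $16,355.
Year 2: $16,737 × 5/21 = $3,985. Book value $12,370.

$12,370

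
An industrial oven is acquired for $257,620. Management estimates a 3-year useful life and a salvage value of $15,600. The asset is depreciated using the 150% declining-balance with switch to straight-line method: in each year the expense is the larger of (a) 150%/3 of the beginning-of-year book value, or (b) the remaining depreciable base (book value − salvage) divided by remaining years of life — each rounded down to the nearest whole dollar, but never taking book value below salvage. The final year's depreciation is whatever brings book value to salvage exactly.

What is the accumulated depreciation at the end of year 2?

Depreciable base = $257,620 − $15,600 = $242,020.
Year 1: DB = ⌊$257,620 × 150%/3⌋ = $128,810; SL = ⌊$242,020/3⌋ = $80,673 → take DB $128,810. Book value $128,810.
Year 2: DB = ⌊$128,810 × 150%/3⌋ = $64,405; SL = ⌊$113,210/2⌋ = $56,605 → take DB $64,405. Book value $64,405.
Accumulated through year 2 = $257,620 − $64,405 = $193,215.

$193,215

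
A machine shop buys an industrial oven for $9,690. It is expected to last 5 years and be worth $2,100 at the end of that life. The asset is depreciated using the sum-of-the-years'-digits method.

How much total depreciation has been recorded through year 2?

Depreciable base = $9,690 − $2,100 = $7,590.
Sum of the years' digits = 5+4+3+2+1 = 15.
Year 1: $7,590 × 5/15 = $2,530. Book value $7,160.
Year 2: $7,590 × 4/15 = $2,024. Book value $5,136.
Accumulated through year 2 = $9,690 − $5,136 = $4,554.

$4,554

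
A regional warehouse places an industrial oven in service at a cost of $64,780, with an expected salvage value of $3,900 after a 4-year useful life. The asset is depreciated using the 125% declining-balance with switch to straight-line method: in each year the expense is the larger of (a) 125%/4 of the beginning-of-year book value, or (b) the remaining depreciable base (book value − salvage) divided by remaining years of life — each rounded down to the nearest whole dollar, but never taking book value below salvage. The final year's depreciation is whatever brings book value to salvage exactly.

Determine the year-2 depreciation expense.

$13,917

Depreciable base = $64,780 − $3,900 = $60,880.
Year 1: DB = ⌊$64,780 × 125%/4⌋ = $20,243; SL = ⌊$60,880/4⌋ = $15,220 → take DB $20,243. Book value $44,537.
Year 2: DB = ⌊$44,537 × 125%/4⌋ = $13,917; SL = ⌊$40,637/3⌋ = $13,545 → take DB $13,917. Book value $30,620.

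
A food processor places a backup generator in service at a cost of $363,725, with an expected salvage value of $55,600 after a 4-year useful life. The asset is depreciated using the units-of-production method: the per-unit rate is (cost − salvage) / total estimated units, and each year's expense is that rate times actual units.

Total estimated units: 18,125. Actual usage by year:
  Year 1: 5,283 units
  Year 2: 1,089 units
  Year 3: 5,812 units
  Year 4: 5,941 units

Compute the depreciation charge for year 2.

$18,513

Depreciable base = $363,725 − $55,600 = $308,125.
Rate = $308,125 / 18,125 units = $17 per unit.
Year 1: 5,283 × $17 = $89,811. Book value $273,914.
Year 2: 1,089 × $17 = $18,513. Book value $255,401.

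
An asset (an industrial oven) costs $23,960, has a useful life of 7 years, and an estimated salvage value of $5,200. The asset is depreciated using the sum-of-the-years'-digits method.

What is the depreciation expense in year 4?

Depreciable base = $23,960 − $5,200 = $18,760.
Sum of the years' digits = 7+6+5+4+3+2+1 = 28.
Year 1: $18,760 × 7/28 = $4,690. Book value $19,270.
Year 2: $18,760 × 6/28 = $4,020. Book value $15,250.
Year 3: $18,760 × 5/28 = $3,350. Book value $11,900.
Year 4: $18,760 × 4/28 = $2,680. Book value $9,220.

$2,680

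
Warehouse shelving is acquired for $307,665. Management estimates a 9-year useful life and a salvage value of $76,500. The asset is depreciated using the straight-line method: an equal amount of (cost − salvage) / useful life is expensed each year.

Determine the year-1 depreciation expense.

$25,685

Depreciable base = $307,665 − $76,500 = $231,165.
Annual expense = $231,165 / 9 = $25,685.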